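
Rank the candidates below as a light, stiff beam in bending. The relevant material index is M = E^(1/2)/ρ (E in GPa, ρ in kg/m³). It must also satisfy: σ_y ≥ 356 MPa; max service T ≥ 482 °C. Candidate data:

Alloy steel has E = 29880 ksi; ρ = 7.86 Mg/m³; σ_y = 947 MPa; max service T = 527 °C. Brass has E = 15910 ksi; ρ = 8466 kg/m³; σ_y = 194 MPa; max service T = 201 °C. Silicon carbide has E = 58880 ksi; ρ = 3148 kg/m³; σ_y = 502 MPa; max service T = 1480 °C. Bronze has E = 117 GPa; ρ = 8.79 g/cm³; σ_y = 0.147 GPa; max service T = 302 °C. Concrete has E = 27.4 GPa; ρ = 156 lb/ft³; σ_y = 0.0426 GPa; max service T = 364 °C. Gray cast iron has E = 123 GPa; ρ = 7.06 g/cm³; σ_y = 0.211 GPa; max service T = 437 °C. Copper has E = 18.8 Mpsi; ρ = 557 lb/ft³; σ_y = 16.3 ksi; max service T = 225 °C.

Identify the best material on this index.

silicon carbide

Screen on constraints: σ_y ≥ 356 MPa; max service T ≥ 482 °C. Survivors: alloy steel, silicon carbide.
In SI units:
  alloy steel: E = 206.0 GPa, ρ = 7860 kg/m³
  silicon carbide: E = 406.0 GPa, ρ = 3148 kg/m³
  silicon carbide: M = 6.40×10⁻³
  alloy steel: M = 1.83×10⁻³
Highest index: silicon carbide.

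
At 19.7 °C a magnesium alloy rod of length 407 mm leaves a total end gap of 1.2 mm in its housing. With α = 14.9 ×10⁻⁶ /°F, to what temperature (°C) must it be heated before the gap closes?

130 °C

α = 14.9×10⁻⁶/°F × 9/5 = 26.8×10⁻⁶/K.
α·L₀·ΔT = 1.2 mm ⇒ ΔT = 1.2 / (26.8×10⁻⁶ × 407.0) = 109.9 K.
T = 19.7 + 109.9 = 129.6 °C.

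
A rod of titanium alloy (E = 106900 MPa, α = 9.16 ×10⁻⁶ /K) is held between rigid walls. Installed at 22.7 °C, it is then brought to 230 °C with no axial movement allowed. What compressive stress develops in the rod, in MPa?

E = 106900 MPa = 106.9 GPa.
ΔT = 207.3 K. Constrained thermal stress σ = E·α·ΔT = 106.9×10³ MPa × 9.16×10⁻⁶ × 207.3 = 203 MPa (compressive).

203 MPa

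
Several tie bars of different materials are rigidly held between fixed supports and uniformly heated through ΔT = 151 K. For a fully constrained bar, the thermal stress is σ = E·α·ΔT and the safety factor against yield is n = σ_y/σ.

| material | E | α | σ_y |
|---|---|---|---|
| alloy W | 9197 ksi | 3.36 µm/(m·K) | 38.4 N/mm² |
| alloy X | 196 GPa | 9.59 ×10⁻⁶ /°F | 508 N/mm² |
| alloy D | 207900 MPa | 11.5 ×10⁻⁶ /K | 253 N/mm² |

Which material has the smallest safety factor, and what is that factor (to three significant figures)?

In consistent units (E in GPa, α in ×10⁻⁶/K, σ_y in MPa):
  alloy W: E = 63.41, α = 3.36, σ_y = 38.40 → σ = 32.2 MPa, n = 1.19
  alloy X: E = 196.0, α = 17.3, σ_y = 508.0 → σ = 511 MPa, n = 0.994
  alloy D: E = 207.9, α = 11.5, σ_y = 253.0 → σ = 361 MPa, n = 0.701
The minimum is alloy D at n = 0.701.

alloy D, n = 0.701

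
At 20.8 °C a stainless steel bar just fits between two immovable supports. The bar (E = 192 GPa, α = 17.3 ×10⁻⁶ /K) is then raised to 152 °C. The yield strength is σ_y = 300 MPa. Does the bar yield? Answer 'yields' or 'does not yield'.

ΔT = 131.2 K. Constrained thermal stress σ = E·α·ΔT = 192.0×10³ MPa × 17.3×10⁻⁶ × 131.2 = 436 MPa (compressive).
Compare to σ_y = 300 MPa: σ ≥ σ_y, so it yields.

yields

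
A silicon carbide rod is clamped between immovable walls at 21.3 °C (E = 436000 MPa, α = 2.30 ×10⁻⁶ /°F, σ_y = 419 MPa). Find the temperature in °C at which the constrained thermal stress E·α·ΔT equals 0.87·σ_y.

223 °C

E = 436000 MPa = 436.0 GPa.
α = 2.30×10⁻⁶/°F × 9/5 = 4.14×10⁻⁶/K.
E·α·ΔT = 364.5 MPa ⇒ ΔT = 364.5 / (436.0×10³ × 4.14×10⁻⁶) = 202.0 K.
T = 21.3 + 202.0 = 223.3 °C.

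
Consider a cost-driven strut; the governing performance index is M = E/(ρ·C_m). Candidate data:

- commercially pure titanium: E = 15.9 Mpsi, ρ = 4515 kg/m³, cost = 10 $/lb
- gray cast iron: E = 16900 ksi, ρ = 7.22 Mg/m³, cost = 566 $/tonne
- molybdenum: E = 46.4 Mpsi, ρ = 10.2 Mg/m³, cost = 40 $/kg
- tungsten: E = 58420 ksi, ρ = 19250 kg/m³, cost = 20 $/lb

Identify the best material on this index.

gray cast iron

After converting to SI:
  commercially pure titanium: E = 109.6 GPa, ρ = 4515 kg/m³, cost = 22.05 $/kg
  gray cast iron: E = 116.5 GPa, ρ = 7220 kg/m³, cost = 0.5660 $/kg
  molybdenum: E = 319.9 GPa, ρ = 10200 kg/m³, cost = 40.00 $/kg
  tungsten: E = 402.8 GPa, ρ = 19250 kg/m³, cost = 44.09 $/kg
  gray cast iron: M = 28.5 MN·m per $
  commercially pure titanium: M = 1.10 MN·m per $
  molybdenum: M = 0.784 MN·m per $
  tungsten: M = 0.475 MN·m per $
The maximum is for gray cast iron.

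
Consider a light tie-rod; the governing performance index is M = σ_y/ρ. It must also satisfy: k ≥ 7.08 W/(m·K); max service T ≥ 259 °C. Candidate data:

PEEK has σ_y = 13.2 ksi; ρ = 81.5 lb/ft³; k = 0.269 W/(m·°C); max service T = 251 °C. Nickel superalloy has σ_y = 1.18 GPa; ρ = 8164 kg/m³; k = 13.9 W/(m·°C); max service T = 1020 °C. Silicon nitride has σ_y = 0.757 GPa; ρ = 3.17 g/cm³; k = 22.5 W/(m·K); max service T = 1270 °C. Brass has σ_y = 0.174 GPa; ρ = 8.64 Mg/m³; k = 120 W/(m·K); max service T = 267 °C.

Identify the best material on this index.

silicon nitride

Screen on constraints: k ≥ 7.08 W/(m·K); max service T ≥ 259 °C. Survivors: nickel superalloy, silicon nitride, brass.
Normalizing units and computing the index:
  nickel superalloy: σ_y = 1180 MPa, ρ = 8164 kg/m³
  silicon nitride: σ_y = 757.0 MPa, ρ = 3170 kg/m³
  brass: σ_y = 174.0 MPa, ρ = 8640 kg/m³
  silicon nitride: M = 239 kN·m/kg
  nickel superalloy: M = 145 kN·m/kg
  brass: M = 20.1 kN·m/kg
Silicon nitride ranks first.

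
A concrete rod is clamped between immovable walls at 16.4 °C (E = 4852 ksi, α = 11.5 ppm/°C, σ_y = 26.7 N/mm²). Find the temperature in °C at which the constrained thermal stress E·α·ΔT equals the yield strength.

E = 4852 ksi = 33.45 GPa.
σ_y = 26.7 N/mm² = 26.70 MPa.
E·α·ΔT = 26.70 MPa ⇒ ΔT = 26.70 / (33.45×10³ × 11.5×10⁻⁶) = 69.40 K.
T = 16.4 + 69.40 = 85.80 °C.

85.8 °C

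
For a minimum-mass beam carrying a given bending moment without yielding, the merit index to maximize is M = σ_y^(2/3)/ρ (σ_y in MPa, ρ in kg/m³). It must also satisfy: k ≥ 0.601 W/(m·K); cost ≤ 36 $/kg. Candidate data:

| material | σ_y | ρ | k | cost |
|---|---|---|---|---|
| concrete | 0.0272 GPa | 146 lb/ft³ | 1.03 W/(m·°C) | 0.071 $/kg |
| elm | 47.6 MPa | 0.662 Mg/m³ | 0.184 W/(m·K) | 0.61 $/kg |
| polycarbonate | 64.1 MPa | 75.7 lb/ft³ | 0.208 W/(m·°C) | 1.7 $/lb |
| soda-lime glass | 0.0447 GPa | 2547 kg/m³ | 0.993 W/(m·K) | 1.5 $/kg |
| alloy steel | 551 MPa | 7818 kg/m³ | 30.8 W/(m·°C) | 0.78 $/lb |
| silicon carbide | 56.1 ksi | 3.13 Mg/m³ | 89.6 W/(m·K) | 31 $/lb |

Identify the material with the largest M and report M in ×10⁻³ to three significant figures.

Screen on constraints: k ≥ 0.601 W/(m·K); cost ≤ 36 $/kg. Survivors: concrete, soda-lime glass, alloy steel.
Normalizing units and computing the index:
  concrete: σ_y = 27.20 MPa, ρ = 2339 kg/m³
  soda-lime glass: σ_y = 44.70 MPa, ρ = 2547 kg/m³
  alloy steel: σ_y = 551.0 MPa, ρ = 7818 kg/m³
  alloy steel: M = 8.60×10⁻³
  soda-lime glass: M = 4.95×10⁻³
  concrete: M = 3.87×10⁻³
Highest index: alloy steel.

alloy steel, M = 8.60×10⁻³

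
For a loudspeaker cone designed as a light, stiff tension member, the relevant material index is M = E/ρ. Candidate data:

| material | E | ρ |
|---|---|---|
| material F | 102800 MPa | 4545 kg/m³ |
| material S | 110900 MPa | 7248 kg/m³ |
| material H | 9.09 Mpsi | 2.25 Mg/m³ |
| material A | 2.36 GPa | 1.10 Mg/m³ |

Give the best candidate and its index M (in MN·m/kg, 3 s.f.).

Normalizing units and computing the index:
  material F: E = 102.8 GPa, ρ = 4545 kg/m³
  material S: E = 110.9 GPa, ρ = 7248 kg/m³
  material H: E = 62.67 GPa, ρ = 2250 kg/m³
  material A: E = 2.360 GPa, ρ = 1100 kg/m³
  material H: M = 27.9 MN·m/kg
  material F: M = 22.6 MN·m/kg
  material S: M = 15.3 MN·m/kg
  material A: M = 2.15 MN·m/kg
Material H ranks first.

material H, M = 27.9 MN·m/kg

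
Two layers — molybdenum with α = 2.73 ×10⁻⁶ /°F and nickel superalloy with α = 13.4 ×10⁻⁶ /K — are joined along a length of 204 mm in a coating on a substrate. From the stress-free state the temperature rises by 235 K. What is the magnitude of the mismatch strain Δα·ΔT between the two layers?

1.99×10⁻³

molybdenum: α = 2.73×10⁻⁶/°F × 9/5 = 4.91×10⁻⁶/K.
Δα = |4.91 − 13.4|×10⁻⁶/K = 8.49×10⁻⁶/K.
Mismatch strain = Δα·ΔT = 8.49×10⁻⁶ × 235.0 = 1.99×10⁻³.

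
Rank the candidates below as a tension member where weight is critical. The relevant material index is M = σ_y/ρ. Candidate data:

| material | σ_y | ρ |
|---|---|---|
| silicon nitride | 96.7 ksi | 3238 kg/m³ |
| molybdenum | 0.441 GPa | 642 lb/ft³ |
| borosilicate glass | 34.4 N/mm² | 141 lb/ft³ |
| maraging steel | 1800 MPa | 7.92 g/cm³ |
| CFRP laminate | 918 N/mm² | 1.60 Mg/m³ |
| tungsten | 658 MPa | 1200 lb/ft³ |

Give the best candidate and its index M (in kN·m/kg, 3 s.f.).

Normalizing units and computing the index:
  silicon nitride: σ_y = 666.7 MPa, ρ = 3238 kg/m³
  molybdenum: σ_y = 441.0 MPa, ρ = 10280 kg/m³
  borosilicate glass: σ_y = 34.40 MPa, ρ = 2259 kg/m³
  maraging steel: σ_y = 1800 MPa, ρ = 7920 kg/m³
  CFRP laminate: σ_y = 918.0 MPa, ρ = 1600 kg/m³
  tungsten: σ_y = 658.0 MPa, ρ = 19220 kg/m³
  CFRP laminate: M = 574 kN·m/kg
  maraging steel: M = 227 kN·m/kg
  silicon nitride: M = 206 kN·m/kg
  molybdenum: M = 42.9 kN·m/kg
  tungsten: M = 34.2 kN·m/kg
  borosilicate glass: M = 15.2 kN·m/kg
CFRP laminate has the largest M.

CFRP laminate, M = 574 kN·m/kg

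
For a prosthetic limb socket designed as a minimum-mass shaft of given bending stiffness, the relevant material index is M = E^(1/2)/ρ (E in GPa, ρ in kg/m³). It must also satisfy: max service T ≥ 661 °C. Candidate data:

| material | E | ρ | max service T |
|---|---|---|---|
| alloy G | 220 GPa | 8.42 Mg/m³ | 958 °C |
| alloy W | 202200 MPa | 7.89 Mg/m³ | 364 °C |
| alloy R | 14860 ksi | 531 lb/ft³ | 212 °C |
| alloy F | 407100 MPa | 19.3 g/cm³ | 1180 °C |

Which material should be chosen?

Screen on constraints: max service T ≥ 661 °C. Survivors: alloy G, alloy F.
After converting to SI:
  alloy G: E = 220.0 GPa, ρ = 8420 kg/m³
  alloy F: E = 407.1 GPa, ρ = 19300 kg/m³
  alloy G: M = 1.76×10⁻³
  alloy F: M = 1.05×10⁻³
Alloy G ranks first.

alloy G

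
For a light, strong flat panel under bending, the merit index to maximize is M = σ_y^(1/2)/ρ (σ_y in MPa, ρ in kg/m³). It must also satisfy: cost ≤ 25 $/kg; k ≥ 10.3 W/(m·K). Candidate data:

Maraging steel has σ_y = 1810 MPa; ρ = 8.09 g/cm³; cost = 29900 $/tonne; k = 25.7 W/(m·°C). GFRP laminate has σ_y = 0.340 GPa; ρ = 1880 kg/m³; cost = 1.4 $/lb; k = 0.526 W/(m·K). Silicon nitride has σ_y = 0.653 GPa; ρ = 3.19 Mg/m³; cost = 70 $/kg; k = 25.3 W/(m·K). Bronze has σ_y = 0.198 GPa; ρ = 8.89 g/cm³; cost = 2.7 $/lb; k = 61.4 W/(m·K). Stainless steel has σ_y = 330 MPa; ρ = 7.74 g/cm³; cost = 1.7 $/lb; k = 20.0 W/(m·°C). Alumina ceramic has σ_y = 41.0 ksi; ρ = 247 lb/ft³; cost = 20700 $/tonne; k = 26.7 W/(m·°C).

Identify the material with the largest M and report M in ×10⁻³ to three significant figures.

alumina ceramic, M = 4.25×10⁻³

Screen on constraints: cost ≤ 25 $/kg; k ≥ 10.3 W/(m·K). Survivors: bronze, stainless steel, alumina ceramic.
Convert each candidate to consistent units, then evaluate M:
  bronze: σ_y = 198.0 MPa, ρ = 8890 kg/m³
  stainless steel: σ_y = 330.0 MPa, ρ = 7740 kg/m³
  alumina ceramic: σ_y = 282.7 MPa, ρ = 3957 kg/m³
  alumina ceramic: M = 4.25×10⁻³
  stainless steel: M = 2.35×10⁻³
  bronze: M = 1.58×10⁻³
The maximum is for alumina ceramic.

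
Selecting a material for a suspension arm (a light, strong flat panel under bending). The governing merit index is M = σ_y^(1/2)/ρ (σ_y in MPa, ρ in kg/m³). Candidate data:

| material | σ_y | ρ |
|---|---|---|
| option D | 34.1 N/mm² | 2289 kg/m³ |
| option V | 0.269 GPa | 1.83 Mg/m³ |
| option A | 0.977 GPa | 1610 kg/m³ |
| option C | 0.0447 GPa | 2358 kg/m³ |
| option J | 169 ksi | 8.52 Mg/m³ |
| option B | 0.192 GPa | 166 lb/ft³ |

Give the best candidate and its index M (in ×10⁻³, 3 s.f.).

Putting every candidate on a common basis:
  option D: σ_y = 34.10 MPa, ρ = 2289 kg/m³
  option V: σ_y = 269.0 MPa, ρ = 1830 kg/m³
  option A: σ_y = 977.0 MPa, ρ = 1610 kg/m³
  option C: σ_y = 44.70 MPa, ρ = 2358 kg/m³
  option J: σ_y = 1165 MPa, ρ = 8520 kg/m³
  option B: σ_y = 192.0 MPa, ρ = 2659 kg/m³
  option A: M = 19.4×10⁻³
  option V: M = 8.96×10⁻³
  option B: M = 5.21×10⁻³
  option J: M = 4.01×10⁻³
  option C: M = 2.84×10⁻³
  option D: M = 2.55×10⁻³
Highest index: option A.

option A, M = 19.4×10⁻³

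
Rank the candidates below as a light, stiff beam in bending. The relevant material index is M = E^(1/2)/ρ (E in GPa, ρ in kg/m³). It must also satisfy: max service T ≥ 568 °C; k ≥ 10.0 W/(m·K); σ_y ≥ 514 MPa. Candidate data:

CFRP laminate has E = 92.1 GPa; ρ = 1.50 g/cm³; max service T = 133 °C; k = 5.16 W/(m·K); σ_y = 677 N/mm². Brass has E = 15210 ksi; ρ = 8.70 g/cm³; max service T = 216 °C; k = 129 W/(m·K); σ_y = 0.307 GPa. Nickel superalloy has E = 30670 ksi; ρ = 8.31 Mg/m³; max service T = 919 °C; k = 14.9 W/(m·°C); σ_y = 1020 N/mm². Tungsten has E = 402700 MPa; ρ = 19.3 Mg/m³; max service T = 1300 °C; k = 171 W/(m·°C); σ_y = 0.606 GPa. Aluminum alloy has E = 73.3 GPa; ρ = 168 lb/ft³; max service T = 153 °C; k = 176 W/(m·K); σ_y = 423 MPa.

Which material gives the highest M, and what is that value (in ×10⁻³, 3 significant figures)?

Screen on constraints: max service T ≥ 568 °C; k ≥ 10.0 W/(m·K); σ_y ≥ 514 MPa. Survivors: nickel superalloy, tungsten.
Normalizing units and computing the index:
  nickel superalloy: E = 211.5 GPa, ρ = 8310 kg/m³
  tungsten: E = 402.7 GPa, ρ = 19300 kg/m³
  nickel superalloy: M = 1.75×10⁻³
  tungsten: M = 1.04×10⁻³
The maximum is for nickel superalloy.

nickel superalloy, M = 1.75×10⁻³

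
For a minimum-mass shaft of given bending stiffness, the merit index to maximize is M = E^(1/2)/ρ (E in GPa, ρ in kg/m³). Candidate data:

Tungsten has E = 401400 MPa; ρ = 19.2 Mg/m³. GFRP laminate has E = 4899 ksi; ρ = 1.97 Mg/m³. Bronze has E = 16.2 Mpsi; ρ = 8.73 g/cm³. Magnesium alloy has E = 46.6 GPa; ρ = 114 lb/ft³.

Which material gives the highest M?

Convert each candidate to consistent units, then evaluate M:
  tungsten: E = 401.4 GPa, ρ = 19200 kg/m³
  GFRP laminate: E = 33.78 GPa, ρ = 1970 kg/m³
  bronze: E = 111.7 GPa, ρ = 8730 kg/m³
  magnesium alloy: E = 46.60 GPa, ρ = 1826 kg/m³
  magnesium alloy: M = 3.74×10⁻³
  GFRP laminate: M = 2.95×10⁻³
  bronze: M = 1.21×10⁻³
  tungsten: M = 1.04×10⁻³
Highest index: magnesium alloy.

magnesium alloy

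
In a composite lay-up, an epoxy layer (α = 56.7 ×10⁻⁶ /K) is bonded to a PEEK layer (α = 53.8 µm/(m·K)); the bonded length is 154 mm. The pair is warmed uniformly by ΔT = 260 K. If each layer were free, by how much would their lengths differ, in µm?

Δα = |56.7 − 53.8|×10⁻⁶/K = 2.90×10⁻⁶/K.
ΔL_mismatch = Δα·L·ΔT = 2.90×10⁻⁶ × 154.0 mm × 260.0 K = 116 µm.

116 µm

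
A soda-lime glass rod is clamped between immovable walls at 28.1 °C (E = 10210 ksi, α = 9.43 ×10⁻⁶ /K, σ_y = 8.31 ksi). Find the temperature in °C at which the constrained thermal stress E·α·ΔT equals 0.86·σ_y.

E = 10210 ksi = 70.40 GPa.
σ_y = 8.31 ksi = 57.30 MPa.
E·α·ΔT = 49.27 MPa ⇒ ΔT = 49.27 / (70.40×10³ × 9.43×10⁻⁶) = 74.23 K.
T = 28.1 + 74.23 = 102.3 °C.

102 °C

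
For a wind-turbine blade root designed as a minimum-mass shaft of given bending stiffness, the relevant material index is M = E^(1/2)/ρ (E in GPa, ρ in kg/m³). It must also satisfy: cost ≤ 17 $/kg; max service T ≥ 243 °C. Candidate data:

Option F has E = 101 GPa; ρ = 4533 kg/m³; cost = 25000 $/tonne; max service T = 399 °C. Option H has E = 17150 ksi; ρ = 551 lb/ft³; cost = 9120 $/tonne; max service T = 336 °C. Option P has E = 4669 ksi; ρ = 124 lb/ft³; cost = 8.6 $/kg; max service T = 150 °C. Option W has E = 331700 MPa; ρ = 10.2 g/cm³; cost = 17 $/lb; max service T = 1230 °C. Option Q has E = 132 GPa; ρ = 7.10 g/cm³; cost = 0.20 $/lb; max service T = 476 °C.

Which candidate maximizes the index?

Screen on constraints: cost ≤ 17 $/kg; max service T ≥ 243 °C. Survivors: option H, option Q.
Putting every candidate on a common basis:
  option H: E = 118.2 GPa, ρ = 8826 kg/m³
  option Q: E = 132.0 GPa, ρ = 7100 kg/m³
  option Q: M = 1.62×10⁻³
  option H: M = 1.23×10⁻³
Option Q ranks first.

option Q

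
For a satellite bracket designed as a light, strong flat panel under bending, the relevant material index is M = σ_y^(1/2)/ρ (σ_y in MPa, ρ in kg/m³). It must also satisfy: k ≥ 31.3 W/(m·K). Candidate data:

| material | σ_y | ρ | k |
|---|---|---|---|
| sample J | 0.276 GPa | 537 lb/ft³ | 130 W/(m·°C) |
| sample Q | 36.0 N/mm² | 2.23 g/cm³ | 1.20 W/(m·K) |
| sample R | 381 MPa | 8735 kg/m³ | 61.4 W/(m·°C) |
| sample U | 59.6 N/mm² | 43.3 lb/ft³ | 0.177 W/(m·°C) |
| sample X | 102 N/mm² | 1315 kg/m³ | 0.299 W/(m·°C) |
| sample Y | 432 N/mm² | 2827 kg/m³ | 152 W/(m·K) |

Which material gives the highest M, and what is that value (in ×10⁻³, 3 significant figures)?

sample Y, M = 7.35×10⁻³

Screen on constraints: k ≥ 31.3 W/(m·K). Survivors: sample J, sample R, sample Y.
Putting every candidate on a common basis:
  sample J: σ_y = 276.0 MPa, ρ = 8602 kg/m³
  sample R: σ_y = 381.0 MPa, ρ = 8735 kg/m³
  sample Y: σ_y = 432.0 MPa, ρ = 2827 kg/m³
  sample Y: M = 7.35×10⁻³
  sample R: M = 2.23×10⁻³
  sample J: M = 1.93×10⁻³
The maximum is for sample Y.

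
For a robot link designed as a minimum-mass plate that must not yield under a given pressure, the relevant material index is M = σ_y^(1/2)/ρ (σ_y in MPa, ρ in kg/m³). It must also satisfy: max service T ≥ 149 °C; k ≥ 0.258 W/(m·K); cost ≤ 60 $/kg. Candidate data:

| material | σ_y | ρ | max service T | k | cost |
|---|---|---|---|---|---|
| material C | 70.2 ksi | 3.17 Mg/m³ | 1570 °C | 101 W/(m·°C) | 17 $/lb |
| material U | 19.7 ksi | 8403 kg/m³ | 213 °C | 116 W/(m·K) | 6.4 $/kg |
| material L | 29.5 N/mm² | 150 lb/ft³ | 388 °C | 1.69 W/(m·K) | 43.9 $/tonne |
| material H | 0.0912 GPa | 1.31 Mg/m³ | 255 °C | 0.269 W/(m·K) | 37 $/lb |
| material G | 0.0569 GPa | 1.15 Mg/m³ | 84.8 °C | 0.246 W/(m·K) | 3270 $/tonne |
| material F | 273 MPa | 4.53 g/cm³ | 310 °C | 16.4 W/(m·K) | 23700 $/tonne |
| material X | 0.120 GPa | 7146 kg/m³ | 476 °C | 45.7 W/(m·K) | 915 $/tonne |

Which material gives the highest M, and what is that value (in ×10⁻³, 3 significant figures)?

material C, M = 6.94×10⁻³

Screen on constraints: max service T ≥ 149 °C; k ≥ 0.258 W/(m·K); cost ≤ 60 $/kg. Survivors: material C, material U, material L, material F, material X.
In SI units:
  material C: σ_y = 484.0 MPa, ρ = 3170 kg/m³
  material U: σ_y = 135.8 MPa, ρ = 8403 kg/m³
  material L: σ_y = 29.50 MPa, ρ = 2403 kg/m³
  material F: σ_y = 273.0 MPa, ρ = 4530 kg/m³
  material X: σ_y = 120.0 MPa, ρ = 7146 kg/m³
  material C: M = 6.94×10⁻³
  material F: M = 3.65×10⁻³
  material L: M = 2.26×10⁻³
  material X: M = 1.53×10⁻³
  material U: M = 1.39×10⁻³
Material C ranks first.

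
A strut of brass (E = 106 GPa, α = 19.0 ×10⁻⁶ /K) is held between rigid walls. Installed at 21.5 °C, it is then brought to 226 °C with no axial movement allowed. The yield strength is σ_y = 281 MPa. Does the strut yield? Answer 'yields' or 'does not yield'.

ΔT = 204.5 K. Constrained thermal stress σ = E·α·ΔT = 106.0×10³ MPa × 19.0×10⁻⁶ × 204.5 = 412 MPa (compressive).
Compare to σ_y = 281 MPa: σ ≥ σ_y, so it yields.

yields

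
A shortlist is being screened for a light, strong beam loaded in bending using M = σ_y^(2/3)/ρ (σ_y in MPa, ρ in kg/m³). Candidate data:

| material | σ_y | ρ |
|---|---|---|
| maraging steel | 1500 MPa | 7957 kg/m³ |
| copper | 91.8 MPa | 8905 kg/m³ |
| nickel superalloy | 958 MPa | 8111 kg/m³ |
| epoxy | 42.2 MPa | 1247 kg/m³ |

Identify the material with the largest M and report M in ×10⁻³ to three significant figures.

Computing M directly (units already consistent):
  maraging steel: M = 16.5×10⁻³
  nickel superalloy: M = 12.0×10⁻³
  epoxy: M = 9.72×10⁻³
  copper: M = 2.29×10⁻³
Highest index: maraging steel.

maraging steel, M = 16.5×10⁻³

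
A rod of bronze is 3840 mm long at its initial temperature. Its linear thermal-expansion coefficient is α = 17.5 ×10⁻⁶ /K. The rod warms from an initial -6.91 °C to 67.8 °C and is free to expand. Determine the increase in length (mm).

ΔT = 67.8 − (-6.91) = 74.71 K.
ΔL = α·L₀·ΔT = 17.5×10⁻⁶ × 3840 mm × 74.71 K = 5.02 mm.

5.02 mm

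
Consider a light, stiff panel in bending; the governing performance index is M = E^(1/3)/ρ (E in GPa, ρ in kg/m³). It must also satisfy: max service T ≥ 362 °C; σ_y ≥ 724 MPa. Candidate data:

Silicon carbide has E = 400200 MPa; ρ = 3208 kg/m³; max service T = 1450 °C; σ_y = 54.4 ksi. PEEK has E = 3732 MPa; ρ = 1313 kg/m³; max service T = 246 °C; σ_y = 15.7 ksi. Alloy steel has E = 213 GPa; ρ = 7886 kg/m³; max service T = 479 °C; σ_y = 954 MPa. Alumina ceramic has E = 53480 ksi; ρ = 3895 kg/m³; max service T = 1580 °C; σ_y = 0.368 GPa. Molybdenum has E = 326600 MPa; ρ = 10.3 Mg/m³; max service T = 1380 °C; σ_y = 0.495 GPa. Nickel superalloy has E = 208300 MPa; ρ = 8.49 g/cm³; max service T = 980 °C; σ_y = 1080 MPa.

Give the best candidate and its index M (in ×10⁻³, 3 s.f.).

alloy steel, M = 0.757×10⁻³

Screen on constraints: max service T ≥ 362 °C; σ_y ≥ 724 MPa. Survivors: alloy steel, nickel superalloy.
Normalizing units and computing the index:
  alloy steel: E = 213.0 GPa, ρ = 7886 kg/m³
  nickel superalloy: E = 208.3 GPa, ρ = 8490 kg/m³
  alloy steel: M = 0.757×10⁻³
  nickel superalloy: M = 0.698×10⁻³
The maximum is for alloy steel.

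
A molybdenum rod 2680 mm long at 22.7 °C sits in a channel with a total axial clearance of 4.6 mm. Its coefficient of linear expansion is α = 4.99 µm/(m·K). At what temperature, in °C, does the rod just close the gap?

α·L₀·ΔT = 4.6 mm ⇒ ΔT = 4.6 / (4.99×10⁻⁶ × 2680.0) = 344.0 K.
T = 22.7 + 344.0 = 366.7 °C.

367 °C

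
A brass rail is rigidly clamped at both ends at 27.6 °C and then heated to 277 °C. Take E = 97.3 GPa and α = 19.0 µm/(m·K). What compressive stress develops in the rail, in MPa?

ΔT = 249.4 K. Constrained thermal stress σ = E·α·ΔT = 97.30×10³ MPa × 19.0×10⁻⁶ × 249.4 = 461 MPa (compressive).

461 MPa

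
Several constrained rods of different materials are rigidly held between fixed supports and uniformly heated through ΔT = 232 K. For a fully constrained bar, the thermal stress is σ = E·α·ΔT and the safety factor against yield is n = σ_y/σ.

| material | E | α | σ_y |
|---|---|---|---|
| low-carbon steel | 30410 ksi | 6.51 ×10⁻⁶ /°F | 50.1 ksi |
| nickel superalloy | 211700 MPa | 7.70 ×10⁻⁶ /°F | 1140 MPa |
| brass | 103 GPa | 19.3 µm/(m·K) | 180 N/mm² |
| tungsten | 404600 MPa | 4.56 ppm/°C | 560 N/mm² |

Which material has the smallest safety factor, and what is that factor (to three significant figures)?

In consistent units (E in GPa, α in ×10⁻⁶/K, σ_y in MPa):
  low-carbon steel: E = 209.7, α = 11.7, σ_y = 345.4 → σ = 570 MPa, n = 0.606
  nickel superalloy: E = 211.7, α = 13.9, σ_y = 1140 → σ = 681 MPa, n = 1.67
  brass: E = 103.0, α = 19.3, σ_y = 180.0 → σ = 461 MPa, n = 0.390
  tungsten: E = 404.6, α = 4.56, σ_y = 560.0 → σ = 428 MPa, n = 1.31
The minimum is brass at n = 0.390.

brass, n = 0.390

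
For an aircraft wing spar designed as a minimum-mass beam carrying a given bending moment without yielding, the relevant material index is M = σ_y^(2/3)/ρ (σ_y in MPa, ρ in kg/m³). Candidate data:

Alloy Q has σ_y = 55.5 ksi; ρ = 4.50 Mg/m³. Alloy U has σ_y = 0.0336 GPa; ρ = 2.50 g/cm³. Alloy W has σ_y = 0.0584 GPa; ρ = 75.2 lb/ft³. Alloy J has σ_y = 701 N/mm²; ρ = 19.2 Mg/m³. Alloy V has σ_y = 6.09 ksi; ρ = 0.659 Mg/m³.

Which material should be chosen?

Putting every candidate on a common basis:
  alloy Q: σ_y = 382.7 MPa, ρ = 4500 kg/m³
  alloy U: σ_y = 33.60 MPa, ρ = 2500 kg/m³
  alloy W: σ_y = 58.40 MPa, ρ = 1205 kg/m³
  alloy J: σ_y = 701.0 MPa, ρ = 19200 kg/m³
  alloy V: σ_y = 41.99 MPa, ρ = 659.0 kg/m³
  alloy V: M = 18.3×10⁻³
  alloy W: M = 12.5×10⁻³
  alloy Q: M = 11.7×10⁻³
  alloy U: M = 4.17×10⁻³
  alloy J: M = 4.11×10⁻³
The maximum is for alloy V.

alloy V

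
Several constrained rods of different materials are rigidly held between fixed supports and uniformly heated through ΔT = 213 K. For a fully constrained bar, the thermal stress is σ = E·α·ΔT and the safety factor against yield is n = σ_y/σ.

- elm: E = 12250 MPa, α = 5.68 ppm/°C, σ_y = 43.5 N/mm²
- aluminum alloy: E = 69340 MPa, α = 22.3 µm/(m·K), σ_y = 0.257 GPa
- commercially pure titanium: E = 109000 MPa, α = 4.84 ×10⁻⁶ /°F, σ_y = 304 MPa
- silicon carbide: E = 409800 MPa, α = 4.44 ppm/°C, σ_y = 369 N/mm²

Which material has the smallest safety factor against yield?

With everything in SI (GPa, ×10⁻⁶/K, MPa):
  elm: E = 12.25, α = 5.68, σ_y = 43.50 → σ = 14.8 MPa, n = 2.94
  aluminum alloy: E = 69.34, α = 22.3, σ_y = 257.0 → σ = 329 MPa, n = 0.780
  commercially pure titanium: E = 109.0, α = 8.71, σ_y = 304.0 → σ = 202 MPa, n = 1.50
  silicon carbide: E = 409.8, α = 4.44, σ_y = 369.0 → σ = 388 MPa, n = 0.952
Smallest n: aluminum alloy with n = 0.780.

aluminum alloy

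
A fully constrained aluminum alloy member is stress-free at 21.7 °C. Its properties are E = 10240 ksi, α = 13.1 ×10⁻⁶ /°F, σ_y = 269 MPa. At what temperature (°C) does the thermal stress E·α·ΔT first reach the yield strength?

E = 10240 ksi = 70.60 GPa.
α = 13.1×10⁻⁶/°F × 9/5 = 23.6×10⁻⁶/K.
E·α·ΔT = 269.0 MPa ⇒ ΔT = 269.0 / (70.60×10³ × 23.6×10⁻⁶) = 161.6 K.
T = 21.7 + 161.6 = 183.3 °C.

183 °C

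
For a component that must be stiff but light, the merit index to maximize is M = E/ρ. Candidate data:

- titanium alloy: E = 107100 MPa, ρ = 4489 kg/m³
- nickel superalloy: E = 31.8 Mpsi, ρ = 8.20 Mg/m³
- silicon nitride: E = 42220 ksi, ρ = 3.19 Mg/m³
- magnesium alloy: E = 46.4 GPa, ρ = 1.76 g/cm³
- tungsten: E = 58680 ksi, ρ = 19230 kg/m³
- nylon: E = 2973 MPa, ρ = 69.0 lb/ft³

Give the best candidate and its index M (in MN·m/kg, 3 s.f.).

Putting every candidate on a common basis:
  titanium alloy: E = 107.1 GPa, ρ = 4489 kg/m³
  nickel superalloy: E = 219.3 GPa, ρ = 8200 kg/m³
  silicon nitride: E = 291.1 GPa, ρ = 3190 kg/m³
  magnesium alloy: E = 46.40 GPa, ρ = 1760 kg/m³
  tungsten: E = 404.6 GPa, ρ = 19230 kg/m³
  nylon: E = 2.973 GPa, ρ = 1105 kg/m³
  silicon nitride: M = 91.3 MN·m/kg
  nickel superalloy: M = 26.7 MN·m/kg
  magnesium alloy: M = 26.4 MN·m/kg
  titanium alloy: M = 23.9 MN·m/kg
  tungsten: M = 21.0 MN·m/kg
  nylon: M = 2.69 MN·m/kg
Highest index: silicon nitride.

silicon nitride, M = 91.3 MN·m/kg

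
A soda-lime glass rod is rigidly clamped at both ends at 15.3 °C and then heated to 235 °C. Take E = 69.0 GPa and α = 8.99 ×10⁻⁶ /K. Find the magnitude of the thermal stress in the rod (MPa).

136 MPa

ΔT = 219.7 K. Constrained thermal stress σ = E·α·ΔT = 69.00×10³ MPa × 8.99×10⁻⁶ × 219.7 = 136 MPa (compressive).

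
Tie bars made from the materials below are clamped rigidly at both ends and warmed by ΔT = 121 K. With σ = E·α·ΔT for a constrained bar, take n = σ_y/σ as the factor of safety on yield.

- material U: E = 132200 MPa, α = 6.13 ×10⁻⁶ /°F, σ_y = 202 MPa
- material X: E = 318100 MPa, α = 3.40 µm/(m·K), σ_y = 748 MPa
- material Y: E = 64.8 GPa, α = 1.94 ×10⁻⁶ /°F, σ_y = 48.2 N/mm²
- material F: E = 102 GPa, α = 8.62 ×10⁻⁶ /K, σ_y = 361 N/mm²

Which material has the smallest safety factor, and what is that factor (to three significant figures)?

material U, n = 1.14

Converting E to GPa, α to ×10⁻⁶/K, σ_y to MPa, then σ and n for each:
  material U: E = 132.2, α = 11.0, σ_y = 202.0 → σ = 177 MPa, n = 1.14
  material X: E = 318.1, α = 3.40, σ_y = 748.0 → σ = 131 MPa, n = 5.72
  material Y: E = 64.80, α = 3.49, σ_y = 48.20 → σ = 27.4 MPa, n = 1.76
  material F: E = 102.0, α = 8.62, σ_y = 361.0 → σ = 106 MPa, n = 3.39
Smallest n: material U with n = 1.14.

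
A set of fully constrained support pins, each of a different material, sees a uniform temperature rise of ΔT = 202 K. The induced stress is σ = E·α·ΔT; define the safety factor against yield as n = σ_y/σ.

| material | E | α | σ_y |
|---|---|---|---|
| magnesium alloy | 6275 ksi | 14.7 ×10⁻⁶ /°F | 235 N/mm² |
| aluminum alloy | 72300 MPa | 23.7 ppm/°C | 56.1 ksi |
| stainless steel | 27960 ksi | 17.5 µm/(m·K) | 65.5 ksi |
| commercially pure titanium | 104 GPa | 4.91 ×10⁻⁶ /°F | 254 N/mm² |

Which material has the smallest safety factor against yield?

With everything in SI (GPa, ×10⁻⁶/K, MPa):
  magnesium alloy: E = 43.26, α = 26.5, σ_y = 235.0 → σ = 231 MPa, n = 1.02
  aluminum alloy: E = 72.30, α = 23.7, σ_y = 386.8 → σ = 346 MPa, n = 1.12
  stainless steel: E = 192.8, α = 17.5, σ_y = 451.6 → σ = 681 MPa, n = 0.663
  commercially pure titanium: E = 104.0, α = 8.84, σ_y = 254.0 → σ = 186 MPa, n = 1.37
Smallest n: stainless steel with n = 0.663.

stainless steel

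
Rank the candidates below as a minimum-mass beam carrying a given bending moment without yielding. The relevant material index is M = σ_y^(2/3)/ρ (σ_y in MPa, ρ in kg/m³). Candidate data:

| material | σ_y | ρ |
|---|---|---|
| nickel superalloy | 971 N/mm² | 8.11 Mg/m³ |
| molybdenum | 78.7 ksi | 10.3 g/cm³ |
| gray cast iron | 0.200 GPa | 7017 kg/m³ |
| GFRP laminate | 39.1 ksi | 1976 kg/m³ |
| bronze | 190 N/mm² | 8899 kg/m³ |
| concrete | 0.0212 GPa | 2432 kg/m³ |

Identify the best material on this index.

In SI units:
  nickel superalloy: σ_y = 971.0 MPa, ρ = 8110 kg/m³
  molybdenum: σ_y = 542.6 MPa, ρ = 10300 kg/m³
  gray cast iron: σ_y = 200.0 MPa, ρ = 7017 kg/m³
  GFRP laminate: σ_y = 269.6 MPa, ρ = 1976 kg/m³
  bronze: σ_y = 190.0 MPa, ρ = 8899 kg/m³
  concrete: σ_y = 21.20 MPa, ρ = 2432 kg/m³
  GFRP laminate: M = 21.1×10⁻³
  nickel superalloy: M = 12.1×10⁻³
  molybdenum: M = 6.46×10⁻³
  gray cast iron: M = 4.87×10⁻³
  bronze: M = 3.71×10⁻³
  concrete: M = 3.15×10⁻³
GFRP laminate ranks first.

GFRP laminate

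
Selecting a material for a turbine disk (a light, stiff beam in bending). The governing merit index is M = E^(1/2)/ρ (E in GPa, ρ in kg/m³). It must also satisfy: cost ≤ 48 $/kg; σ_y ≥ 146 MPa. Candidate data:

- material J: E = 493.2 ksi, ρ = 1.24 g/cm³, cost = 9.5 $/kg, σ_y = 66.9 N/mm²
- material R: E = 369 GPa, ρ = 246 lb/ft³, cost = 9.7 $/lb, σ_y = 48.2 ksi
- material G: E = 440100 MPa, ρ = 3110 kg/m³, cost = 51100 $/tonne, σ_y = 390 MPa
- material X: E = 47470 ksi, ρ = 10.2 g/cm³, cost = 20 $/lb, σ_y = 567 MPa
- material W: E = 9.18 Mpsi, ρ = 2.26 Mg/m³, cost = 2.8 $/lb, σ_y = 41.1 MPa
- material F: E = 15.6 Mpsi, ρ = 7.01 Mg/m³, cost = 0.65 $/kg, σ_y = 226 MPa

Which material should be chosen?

material R

Screen on constraints: cost ≤ 48 $/kg; σ_y ≥ 146 MPa. Survivors: material R, material X, material F.
Putting every candidate on a common basis:
  material R: E = 369.0 GPa, ρ = 3941 kg/m³
  material X: E = 327.3 GPa, ρ = 10200 kg/m³
  material F: E = 107.6 GPa, ρ = 7010 kg/m³
  material R: M = 4.87×10⁻³
  material X: M = 1.77×10⁻³
  material F: M = 1.48×10⁻³
The maximum is for material R.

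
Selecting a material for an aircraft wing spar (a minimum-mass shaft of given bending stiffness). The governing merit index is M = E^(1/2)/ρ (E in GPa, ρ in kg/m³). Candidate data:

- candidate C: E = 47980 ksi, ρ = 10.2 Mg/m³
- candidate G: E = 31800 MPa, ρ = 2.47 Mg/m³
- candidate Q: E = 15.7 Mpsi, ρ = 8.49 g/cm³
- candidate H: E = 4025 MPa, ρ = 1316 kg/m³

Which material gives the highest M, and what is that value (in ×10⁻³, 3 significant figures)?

In SI units:
  candidate C: E = 330.8 GPa, ρ = 10200 kg/m³
  candidate G: E = 31.80 GPa, ρ = 2470 kg/m³
  candidate Q: E = 108.2 GPa, ρ = 8490 kg/m³
  candidate H: E = 4.025 GPa, ρ = 1316 kg/m³
  candidate G: M = 2.28×10⁻³
  candidate C: M = 1.78×10⁻³
  candidate H: M = 1.52×10⁻³
  candidate Q: M = 1.23×10⁻³
Highest index: candidate G.

candidate G, M = 2.28×10⁻³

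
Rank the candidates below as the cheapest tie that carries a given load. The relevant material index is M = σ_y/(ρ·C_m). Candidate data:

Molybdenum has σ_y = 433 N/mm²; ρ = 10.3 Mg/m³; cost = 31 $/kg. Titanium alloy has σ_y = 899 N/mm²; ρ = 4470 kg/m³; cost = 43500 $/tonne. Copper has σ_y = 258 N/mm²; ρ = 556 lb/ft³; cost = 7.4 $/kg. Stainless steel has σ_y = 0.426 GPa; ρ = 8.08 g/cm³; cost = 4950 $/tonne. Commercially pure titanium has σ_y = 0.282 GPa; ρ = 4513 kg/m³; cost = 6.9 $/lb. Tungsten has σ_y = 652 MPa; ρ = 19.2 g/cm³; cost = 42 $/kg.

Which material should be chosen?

stainless steel

Normalizing units and computing the index:
  molybdenum: σ_y = 433.0 MPa, ρ = 10300 kg/m³, cost = 31.00 $/kg
  titanium alloy: σ_y = 899.0 MPa, ρ = 4470 kg/m³, cost = 43.50 $/kg
  copper: σ_y = 258.0 MPa, ρ = 8906 kg/m³, cost = 7.400 $/kg
  stainless steel: σ_y = 426.0 MPa, ρ = 8080 kg/m³, cost = 4.950 $/kg
  commercially pure titanium: σ_y = 282.0 MPa, ρ = 4513 kg/m³, cost = 15.21 $/kg
  tungsten: σ_y = 652.0 MPa, ρ = 19200 kg/m³, cost = 42.00 $/kg
  stainless steel: M = 10.7 kN·m per $
  titanium alloy: M = 4.62 kN·m per $
  commercially pure titanium: M = 4.11 kN·m per $
  copper: M = 3.91 kN·m per $
  molybdenum: M = 1.36 kN·m per $
  tungsten: M = 0.809 kN·m per $
Highest index: stainless steel.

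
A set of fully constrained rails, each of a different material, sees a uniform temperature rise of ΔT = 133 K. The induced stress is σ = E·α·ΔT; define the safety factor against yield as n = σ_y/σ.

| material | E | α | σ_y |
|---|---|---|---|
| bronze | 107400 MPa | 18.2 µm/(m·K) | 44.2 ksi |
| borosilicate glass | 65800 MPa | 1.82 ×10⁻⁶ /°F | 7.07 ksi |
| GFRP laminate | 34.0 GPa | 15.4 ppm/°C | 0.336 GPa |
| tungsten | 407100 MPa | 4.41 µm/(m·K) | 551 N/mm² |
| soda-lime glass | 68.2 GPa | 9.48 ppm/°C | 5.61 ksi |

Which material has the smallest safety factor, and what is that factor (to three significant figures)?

soda-lime glass, n = 0.450

Converting E to GPa, α to ×10⁻⁶/K, σ_y to MPa, then σ and n for each:
  bronze: E = 107.4, α = 18.2, σ_y = 304.7 → σ = 260 MPa, n = 1.17
  borosilicate glass: E = 65.80, α = 3.28, σ_y = 48.75 → σ = 28.7 MPa, n = 1.70
  GFRP laminate: E = 34.00, α = 15.4, σ_y = 336.0 → σ = 69.6 MPa, n = 4.82
  tungsten: E = 407.1, α = 4.41, σ_y = 551.0 → σ = 239 MPa, n = 2.31
  soda-lime glass: E = 68.20, α = 9.48, σ_y = 38.68 → σ = 86.0 MPa, n = 0.450
Smallest n: soda-lime glass with n = 0.450.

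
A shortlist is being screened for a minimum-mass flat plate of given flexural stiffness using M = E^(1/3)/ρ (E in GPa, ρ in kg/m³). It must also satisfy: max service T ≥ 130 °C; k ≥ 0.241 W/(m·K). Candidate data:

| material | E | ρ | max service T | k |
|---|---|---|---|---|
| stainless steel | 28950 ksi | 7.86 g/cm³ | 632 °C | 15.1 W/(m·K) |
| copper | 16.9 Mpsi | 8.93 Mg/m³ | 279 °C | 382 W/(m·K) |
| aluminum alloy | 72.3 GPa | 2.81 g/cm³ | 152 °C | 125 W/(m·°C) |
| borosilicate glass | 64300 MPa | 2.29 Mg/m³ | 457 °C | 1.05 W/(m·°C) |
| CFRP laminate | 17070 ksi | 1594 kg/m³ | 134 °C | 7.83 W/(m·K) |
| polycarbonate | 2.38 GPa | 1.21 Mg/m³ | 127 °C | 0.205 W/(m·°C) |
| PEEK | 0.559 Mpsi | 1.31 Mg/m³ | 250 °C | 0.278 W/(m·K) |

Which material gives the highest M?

CFRP laminate

Screen on constraints: max service T ≥ 130 °C; k ≥ 0.241 W/(m·K). Survivors: stainless steel, copper, aluminum alloy, borosilicate glass, CFRP laminate, PEEK.
After converting to SI:
  stainless steel: E = 199.6 GPa, ρ = 7860 kg/m³
  copper: E = 116.5 GPa, ρ = 8930 kg/m³
  aluminum alloy: E = 72.30 GPa, ρ = 2810 kg/m³
  borosilicate glass: E = 64.30 GPa, ρ = 2290 kg/m³
  CFRP laminate: E = 117.7 GPa, ρ = 1594 kg/m³
  PEEK: E = 3.854 GPa, ρ = 1310 kg/m³
  CFRP laminate: M = 3.07×10⁻³
  borosilicate glass: M = 1.75×10⁻³
  aluminum alloy: M = 1.48×10⁻³
  PEEK: M = 1.20×10⁻³
  stainless steel: M = 0.744×10⁻³
  copper: M = 0.547×10⁻³
CFRP laminate ranks first.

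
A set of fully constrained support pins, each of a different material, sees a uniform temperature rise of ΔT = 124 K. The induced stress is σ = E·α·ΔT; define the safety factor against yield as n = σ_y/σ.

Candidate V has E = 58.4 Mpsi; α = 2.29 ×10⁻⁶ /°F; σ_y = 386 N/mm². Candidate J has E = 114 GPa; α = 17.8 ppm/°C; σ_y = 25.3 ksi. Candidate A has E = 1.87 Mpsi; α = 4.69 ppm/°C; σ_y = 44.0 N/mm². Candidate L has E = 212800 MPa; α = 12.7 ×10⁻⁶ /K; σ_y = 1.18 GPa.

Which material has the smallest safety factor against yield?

In consistent units (E in GPa, α in ×10⁻⁶/K, σ_y in MPa):
  candidate V: E = 402.7, α = 4.12, σ_y = 386.0 → σ = 206 MPa, n = 1.88
  candidate J: E = 114.0, α = 17.8, σ_y = 174.4 → σ = 252 MPa, n = 0.693
  candidate A: E = 12.89, α = 4.69, σ_y = 44.00 → σ = 7.50 MPa, n = 5.87
  candidate L: E = 212.8, α = 12.7, σ_y = 1180 → σ = 335 MPa, n = 3.52
Smallest n: candidate J with n = 0.693.

candidate J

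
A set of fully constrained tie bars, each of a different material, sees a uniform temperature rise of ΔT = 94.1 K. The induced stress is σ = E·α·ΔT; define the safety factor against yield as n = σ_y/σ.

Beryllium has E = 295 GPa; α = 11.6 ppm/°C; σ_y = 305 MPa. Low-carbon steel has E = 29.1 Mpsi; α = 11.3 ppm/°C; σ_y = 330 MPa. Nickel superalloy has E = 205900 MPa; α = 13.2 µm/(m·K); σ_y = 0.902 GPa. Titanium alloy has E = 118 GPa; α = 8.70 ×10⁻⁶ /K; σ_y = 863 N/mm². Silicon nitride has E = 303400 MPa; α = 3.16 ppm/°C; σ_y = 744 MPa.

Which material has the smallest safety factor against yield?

beryllium

In consistent units (E in GPa, α in ×10⁻⁶/K, σ_y in MPa):
  beryllium: E = 295.0, α = 11.6, σ_y = 305.0 → σ = 322 MPa, n = 0.947
  low-carbon steel: E = 200.6, α = 11.3, σ_y = 330.0 → σ = 213 MPa, n = 1.55
  nickel superalloy: E = 205.9, α = 13.2, σ_y = 902.0 → σ = 256 MPa, n = 3.53
  titanium alloy: E = 118.0, α = 8.70, σ_y = 863.0 → σ = 96.6 MPa, n = 8.93
  silicon nitride: E = 303.4, α = 3.16, σ_y = 744.0 → σ = 90.2 MPa, n = 8.25
The minimum is beryllium at n = 0.947.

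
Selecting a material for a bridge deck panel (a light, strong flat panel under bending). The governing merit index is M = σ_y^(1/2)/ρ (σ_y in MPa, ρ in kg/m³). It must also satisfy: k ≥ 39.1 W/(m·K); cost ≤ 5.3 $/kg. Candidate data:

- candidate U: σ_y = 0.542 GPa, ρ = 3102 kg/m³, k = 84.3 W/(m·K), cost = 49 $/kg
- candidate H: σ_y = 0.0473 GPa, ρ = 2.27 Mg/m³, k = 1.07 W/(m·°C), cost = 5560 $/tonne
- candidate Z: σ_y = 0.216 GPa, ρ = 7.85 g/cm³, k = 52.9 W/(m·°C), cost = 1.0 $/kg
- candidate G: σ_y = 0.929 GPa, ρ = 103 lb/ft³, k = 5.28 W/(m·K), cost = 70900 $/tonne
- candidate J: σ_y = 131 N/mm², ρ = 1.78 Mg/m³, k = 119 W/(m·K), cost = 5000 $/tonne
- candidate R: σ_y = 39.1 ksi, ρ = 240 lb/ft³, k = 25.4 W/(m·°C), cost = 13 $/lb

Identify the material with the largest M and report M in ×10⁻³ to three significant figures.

candidate J, M = 6.43×10⁻³

Screen on constraints: k ≥ 39.1 W/(m·K); cost ≤ 5.3 $/kg. Survivors: candidate Z, candidate J.
After converting to SI:
  candidate Z: σ_y = 216.0 MPa, ρ = 7850 kg/m³
  candidate J: σ_y = 131.0 MPa, ρ = 1780 kg/m³
  candidate J: M = 6.43×10⁻³
  candidate Z: M = 1.87×10⁻³
The maximum is for candidate J.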